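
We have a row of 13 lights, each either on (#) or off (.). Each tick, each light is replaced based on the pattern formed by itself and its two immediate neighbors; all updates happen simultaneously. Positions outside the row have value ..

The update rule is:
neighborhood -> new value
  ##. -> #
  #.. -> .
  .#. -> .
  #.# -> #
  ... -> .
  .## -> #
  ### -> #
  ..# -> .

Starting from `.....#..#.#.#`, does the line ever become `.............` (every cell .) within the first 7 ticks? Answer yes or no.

.........#.#.
..........#..
.............
all cells are . at tick 3

yes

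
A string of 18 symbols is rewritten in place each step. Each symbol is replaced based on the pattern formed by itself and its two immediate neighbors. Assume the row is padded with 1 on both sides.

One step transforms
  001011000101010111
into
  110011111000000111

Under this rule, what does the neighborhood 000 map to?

1

At position 7 the neighborhood is 000; the next row has 1 there.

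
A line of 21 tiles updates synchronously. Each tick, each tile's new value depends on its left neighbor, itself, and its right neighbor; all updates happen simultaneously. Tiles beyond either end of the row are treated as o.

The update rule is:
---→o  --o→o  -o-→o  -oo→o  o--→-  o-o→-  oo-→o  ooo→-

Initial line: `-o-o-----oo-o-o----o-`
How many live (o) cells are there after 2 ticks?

-o-o-oooooo-o-o-oooo-
-o-o-o----o-o-o-o--o-
count of o: 8

8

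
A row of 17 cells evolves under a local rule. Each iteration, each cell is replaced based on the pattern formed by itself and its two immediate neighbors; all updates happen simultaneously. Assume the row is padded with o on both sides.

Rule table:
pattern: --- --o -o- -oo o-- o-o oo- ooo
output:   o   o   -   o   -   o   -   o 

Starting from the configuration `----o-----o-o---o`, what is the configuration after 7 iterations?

oooo-o--ooooooooo

iteration 1: -ooo--oooo-o--ooo
iteration 2: ooo--oooo-o--oooo
iteration 3: oo--oooo-o--ooooo
iteration 4: o--oooo-o--oooooo
iteration 5: --oooo-o--ooooooo
iteration 6: -oooo-o--oooooooo
iteration 7: oooo-o--ooooooooo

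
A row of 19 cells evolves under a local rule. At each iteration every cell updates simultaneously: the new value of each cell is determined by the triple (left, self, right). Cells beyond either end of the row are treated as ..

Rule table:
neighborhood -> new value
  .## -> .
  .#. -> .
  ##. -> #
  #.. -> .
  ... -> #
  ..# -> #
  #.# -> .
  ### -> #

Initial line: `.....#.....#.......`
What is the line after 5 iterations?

###.#..##....##..##

#####..####..######
.####.#.###.#.#####
#.###....##....####
...##.###.#.###.###
###.#..##....##..##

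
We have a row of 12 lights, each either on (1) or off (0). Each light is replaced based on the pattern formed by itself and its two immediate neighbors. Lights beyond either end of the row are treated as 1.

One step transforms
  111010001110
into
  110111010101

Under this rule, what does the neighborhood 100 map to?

1

At position 5 the neighborhood is 100; the next row has 1 there.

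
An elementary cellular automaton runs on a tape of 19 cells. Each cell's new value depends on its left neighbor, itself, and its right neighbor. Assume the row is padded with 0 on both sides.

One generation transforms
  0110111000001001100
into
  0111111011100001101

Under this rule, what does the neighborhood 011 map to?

1

At position 1 the neighborhood is 011; the next row has 1 there.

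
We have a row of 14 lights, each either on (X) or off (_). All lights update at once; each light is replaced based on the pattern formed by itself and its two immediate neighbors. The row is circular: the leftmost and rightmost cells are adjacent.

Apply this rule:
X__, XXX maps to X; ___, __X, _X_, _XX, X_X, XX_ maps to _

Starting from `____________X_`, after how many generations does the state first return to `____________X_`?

generation 1: _____________X
generation 2: X_____________
generation 3: _X____________
generation 4: __X___________
generation 5: ___X__________
generation 6: ____X_________
generation 7: _____X________
generation 8: ______X_______
generation 9: _______X______
generation 10: ________X_____
generation 11: _________X____
generation 12: __________X___
generation 13: ___________X__
generation 14: ____________X_

14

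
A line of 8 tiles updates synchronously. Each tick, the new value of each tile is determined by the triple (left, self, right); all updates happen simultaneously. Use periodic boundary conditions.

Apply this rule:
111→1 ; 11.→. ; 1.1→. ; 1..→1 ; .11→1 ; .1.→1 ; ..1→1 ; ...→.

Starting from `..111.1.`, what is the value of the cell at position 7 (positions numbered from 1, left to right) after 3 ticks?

.

.111..11
.11.111.
11..11.1
position 7 holds .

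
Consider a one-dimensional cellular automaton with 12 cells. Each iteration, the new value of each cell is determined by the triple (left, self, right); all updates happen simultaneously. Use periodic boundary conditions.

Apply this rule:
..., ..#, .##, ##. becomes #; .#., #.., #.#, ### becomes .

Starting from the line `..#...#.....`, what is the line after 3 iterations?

iteration 1: ##..##..####
iteration 2: .#.###.##...
iteration 3: #..#.#.##.##

#..#.#.##.##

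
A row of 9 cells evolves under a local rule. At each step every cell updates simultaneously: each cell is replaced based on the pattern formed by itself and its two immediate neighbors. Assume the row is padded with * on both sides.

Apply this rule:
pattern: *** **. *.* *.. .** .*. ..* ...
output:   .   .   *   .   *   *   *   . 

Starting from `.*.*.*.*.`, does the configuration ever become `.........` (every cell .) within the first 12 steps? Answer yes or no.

*********
.........
all cells are . at step 2

yes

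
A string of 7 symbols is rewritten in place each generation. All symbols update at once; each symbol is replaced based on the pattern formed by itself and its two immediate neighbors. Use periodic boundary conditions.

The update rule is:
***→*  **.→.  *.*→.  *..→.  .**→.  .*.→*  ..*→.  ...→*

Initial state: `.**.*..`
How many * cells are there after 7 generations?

generation 1: ....*.*
generation 2: .**.*.*
generation 3: ....*.*  (repeats generation 1; period 2)
generation 7: ....*.*
count of *: 2

2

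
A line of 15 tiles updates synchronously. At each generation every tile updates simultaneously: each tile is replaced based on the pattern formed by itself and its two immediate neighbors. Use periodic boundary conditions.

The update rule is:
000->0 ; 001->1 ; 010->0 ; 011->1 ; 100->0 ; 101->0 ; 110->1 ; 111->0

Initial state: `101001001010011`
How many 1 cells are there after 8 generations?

generation 1: 100010010000110
generation 2: 000100100001110
generation 3: 001001000011010
generation 4: 010010000111000
generation 5: 100100001101000
generation 6: 001000011100001
generation 7: 010000110100010
generation 8: 100001110000100
count of 1: 5

5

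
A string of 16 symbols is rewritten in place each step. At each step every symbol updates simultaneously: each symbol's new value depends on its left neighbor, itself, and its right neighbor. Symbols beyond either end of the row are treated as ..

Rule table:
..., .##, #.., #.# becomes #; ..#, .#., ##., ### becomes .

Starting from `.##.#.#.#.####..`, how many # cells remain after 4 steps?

8

step 1: .#.#.#.#.##...##
step 2: ..#.#.#.##.##.#.
step 3: #..#.#.##.##.#.#
step 4: .#..#.##.##.#.#.
count of #: 8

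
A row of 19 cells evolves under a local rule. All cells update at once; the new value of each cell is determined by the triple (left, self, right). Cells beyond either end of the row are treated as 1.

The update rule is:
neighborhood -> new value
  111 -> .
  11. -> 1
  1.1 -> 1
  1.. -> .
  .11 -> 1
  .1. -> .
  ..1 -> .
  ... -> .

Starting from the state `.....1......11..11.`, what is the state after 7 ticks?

............11..111
............11..1..
............11.....
............11.....  (fixed point — unchanged through tick 7)

............11.....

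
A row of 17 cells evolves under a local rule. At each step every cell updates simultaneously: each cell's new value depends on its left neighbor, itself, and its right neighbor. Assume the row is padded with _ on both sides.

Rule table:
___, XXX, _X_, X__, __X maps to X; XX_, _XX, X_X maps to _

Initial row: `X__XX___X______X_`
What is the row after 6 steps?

____X_XXX_XX___X_

XXX__XXXXXXXXXXXX
_X_XX_XXXXXXXXXX_
XX_____XXXXXXXX_X
__XXXXX_XXXXXX__X
XX_XXX___XXXX_XXX
____X_XXX_XX___X_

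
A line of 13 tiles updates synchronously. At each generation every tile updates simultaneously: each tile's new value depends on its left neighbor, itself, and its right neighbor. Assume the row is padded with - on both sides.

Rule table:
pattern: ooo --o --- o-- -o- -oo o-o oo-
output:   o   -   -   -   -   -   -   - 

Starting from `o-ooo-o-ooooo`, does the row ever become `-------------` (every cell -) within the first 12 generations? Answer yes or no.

generation 1: ---o-----ooo-
generation 2: ----------o--
generation 3: -------------
all cells are - at generation 3

yes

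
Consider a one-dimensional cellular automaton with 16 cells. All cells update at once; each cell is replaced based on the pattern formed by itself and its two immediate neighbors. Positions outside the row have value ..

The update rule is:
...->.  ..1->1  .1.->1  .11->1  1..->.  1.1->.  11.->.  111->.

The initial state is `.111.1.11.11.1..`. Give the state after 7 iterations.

1.1.1..11..1....

iteration 1: 11...1.1..1..1..
iteration 2: 1...11.1.11.11..
iteration 3: 1..11..1.1..1...
iteration 4: 1.11..11.1.11...
iteration 5: 1.1..11..1.1....
iteration 6: 1.1.11..11.1....
iteration 7: 1.1.1..11..1....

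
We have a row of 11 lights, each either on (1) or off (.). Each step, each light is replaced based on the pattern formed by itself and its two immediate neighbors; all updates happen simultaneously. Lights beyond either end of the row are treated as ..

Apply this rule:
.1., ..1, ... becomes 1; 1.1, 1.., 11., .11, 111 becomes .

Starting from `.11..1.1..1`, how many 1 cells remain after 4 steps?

step 1: 1...11.1.11
step 2: 1.11...1...
step 3: 1....111.11
step 4: 1.111......
count of 1: 4

4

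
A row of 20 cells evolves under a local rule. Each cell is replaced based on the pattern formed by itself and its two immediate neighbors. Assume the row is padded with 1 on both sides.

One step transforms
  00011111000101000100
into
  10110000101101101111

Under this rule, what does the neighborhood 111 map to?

0

At position 4 the neighborhood is 111; the next row has 0 there.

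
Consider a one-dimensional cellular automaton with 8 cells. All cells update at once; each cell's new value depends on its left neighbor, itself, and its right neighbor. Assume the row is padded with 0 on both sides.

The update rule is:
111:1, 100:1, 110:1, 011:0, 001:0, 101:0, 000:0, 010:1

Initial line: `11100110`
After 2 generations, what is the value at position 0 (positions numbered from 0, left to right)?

generation 1: 01110011
generation 2: 00111001
position 0 holds 0

0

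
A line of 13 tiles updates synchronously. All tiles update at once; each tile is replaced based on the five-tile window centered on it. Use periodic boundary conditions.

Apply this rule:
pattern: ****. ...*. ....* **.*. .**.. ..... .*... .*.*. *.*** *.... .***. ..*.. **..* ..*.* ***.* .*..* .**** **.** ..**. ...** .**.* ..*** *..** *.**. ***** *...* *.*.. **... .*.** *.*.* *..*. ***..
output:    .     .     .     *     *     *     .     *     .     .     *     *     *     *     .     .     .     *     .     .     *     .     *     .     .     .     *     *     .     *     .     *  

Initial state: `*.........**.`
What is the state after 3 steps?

step 1: *..*****...**
step 2: ***....**...*
step 3: ..**....**...

..**....**...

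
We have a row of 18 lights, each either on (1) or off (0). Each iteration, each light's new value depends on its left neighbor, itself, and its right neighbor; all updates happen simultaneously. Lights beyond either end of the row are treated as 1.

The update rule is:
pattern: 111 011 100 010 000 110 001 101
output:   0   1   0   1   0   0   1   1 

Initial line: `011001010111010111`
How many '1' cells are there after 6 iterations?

6

110011111100111100
000110000001100001
001100000011000011
011000000110000110
110000001100001101
000000011000011011
count of 1: 6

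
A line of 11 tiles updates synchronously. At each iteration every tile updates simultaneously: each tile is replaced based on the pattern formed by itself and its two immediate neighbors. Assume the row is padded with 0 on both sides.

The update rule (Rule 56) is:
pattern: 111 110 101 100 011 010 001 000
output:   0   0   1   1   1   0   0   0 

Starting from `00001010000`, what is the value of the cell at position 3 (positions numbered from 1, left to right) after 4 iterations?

0

iteration 1: 00000101000
iteration 2: 00000010100
iteration 3: 00000001010
iteration 4: 00000000101
position 3 holds 0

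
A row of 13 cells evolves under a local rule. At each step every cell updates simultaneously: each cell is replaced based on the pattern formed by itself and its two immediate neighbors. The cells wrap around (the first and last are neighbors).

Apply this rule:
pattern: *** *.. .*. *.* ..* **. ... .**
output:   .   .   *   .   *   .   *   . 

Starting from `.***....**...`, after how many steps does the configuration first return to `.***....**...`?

26

*....***...**
..***....**..
**....***...*
...***....**.
***....***...
....***....**
.***....***..
*....***....*
..***....***.
**....***....
...***....***
.**....***...
*...***....**
..**....***..
**...***....*
...**....***.
***...***....
....**....***
.***...***...
*....**....**
..***...***..
**....**....*
...***...***.
***....**....
....***...***
.***....**...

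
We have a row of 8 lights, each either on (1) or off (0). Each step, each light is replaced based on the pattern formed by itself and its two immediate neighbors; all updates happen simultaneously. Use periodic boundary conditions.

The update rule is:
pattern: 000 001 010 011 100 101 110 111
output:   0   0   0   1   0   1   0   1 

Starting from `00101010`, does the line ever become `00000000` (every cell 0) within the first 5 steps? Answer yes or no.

00010100
00001000
00000000
all cells are 0 at step 3

yes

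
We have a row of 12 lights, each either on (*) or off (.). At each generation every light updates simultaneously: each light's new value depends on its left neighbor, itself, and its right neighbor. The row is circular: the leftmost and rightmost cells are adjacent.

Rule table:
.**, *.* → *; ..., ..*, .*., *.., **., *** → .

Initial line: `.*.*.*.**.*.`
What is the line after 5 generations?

.....*......

..*.*.**.*..
...*.**.*...
....**.*....
....*.*.....
.....*......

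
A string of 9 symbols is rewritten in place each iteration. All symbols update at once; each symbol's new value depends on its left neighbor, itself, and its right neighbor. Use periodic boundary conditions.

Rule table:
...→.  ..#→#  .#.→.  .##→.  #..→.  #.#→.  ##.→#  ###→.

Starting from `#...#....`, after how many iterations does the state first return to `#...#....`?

9

...#....#
..#....#.
.#....#..
#....#...
....#...#
...#...#.
..#...#..
.#...#...
#...#....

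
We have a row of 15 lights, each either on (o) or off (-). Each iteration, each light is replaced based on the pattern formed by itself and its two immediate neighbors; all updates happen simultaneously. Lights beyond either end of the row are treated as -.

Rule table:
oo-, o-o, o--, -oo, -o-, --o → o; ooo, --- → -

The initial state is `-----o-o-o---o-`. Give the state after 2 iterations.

---oo-----ooo-o

----ooooooo-ooo
---oo-----ooo-o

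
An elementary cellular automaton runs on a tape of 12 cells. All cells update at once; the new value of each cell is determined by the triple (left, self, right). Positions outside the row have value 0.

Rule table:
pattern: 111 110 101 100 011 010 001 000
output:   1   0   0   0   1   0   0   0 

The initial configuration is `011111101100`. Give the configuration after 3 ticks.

011100000000

tick 1: 011111001000
tick 2: 011110000000
tick 3: 011100000000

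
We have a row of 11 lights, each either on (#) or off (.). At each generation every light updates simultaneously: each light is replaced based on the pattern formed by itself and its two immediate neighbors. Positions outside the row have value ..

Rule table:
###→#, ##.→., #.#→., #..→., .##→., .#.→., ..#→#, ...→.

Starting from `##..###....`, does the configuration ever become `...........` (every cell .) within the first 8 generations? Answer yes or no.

yes

...#.#.....
..#........
.#.........
#..........
...........
all cells are . at generation 5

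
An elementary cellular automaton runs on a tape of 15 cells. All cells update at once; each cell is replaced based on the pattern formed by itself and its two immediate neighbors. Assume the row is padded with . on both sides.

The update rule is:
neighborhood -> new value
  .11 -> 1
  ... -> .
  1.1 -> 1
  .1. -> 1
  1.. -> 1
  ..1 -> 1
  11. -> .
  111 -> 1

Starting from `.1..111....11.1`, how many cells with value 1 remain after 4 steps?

12

111111.1..11.11
11111.11111.11.
1111.11111.11.1
111.11111.11.11
count of 1: 12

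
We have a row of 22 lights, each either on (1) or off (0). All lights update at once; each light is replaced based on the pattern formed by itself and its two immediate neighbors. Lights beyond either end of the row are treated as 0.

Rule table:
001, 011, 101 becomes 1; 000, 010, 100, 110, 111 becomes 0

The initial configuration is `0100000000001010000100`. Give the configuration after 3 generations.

0000000001010000100000

generation 1: 1000000000010100001000
generation 2: 0000000000101000010000
generation 3: 0000000001010000100000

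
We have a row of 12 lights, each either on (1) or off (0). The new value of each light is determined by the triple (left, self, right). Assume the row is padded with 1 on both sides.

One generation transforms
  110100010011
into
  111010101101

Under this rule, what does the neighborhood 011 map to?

0

At position 10 the neighborhood is 011; the next row has 0 there.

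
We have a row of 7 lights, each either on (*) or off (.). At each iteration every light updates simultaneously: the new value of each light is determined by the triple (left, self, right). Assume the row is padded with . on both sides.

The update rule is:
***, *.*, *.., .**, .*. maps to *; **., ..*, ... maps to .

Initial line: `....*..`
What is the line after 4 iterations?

iteration 1: ....**.
iteration 2: ....*.*
iteration 3: ....***
iteration 4: ....**.

....**.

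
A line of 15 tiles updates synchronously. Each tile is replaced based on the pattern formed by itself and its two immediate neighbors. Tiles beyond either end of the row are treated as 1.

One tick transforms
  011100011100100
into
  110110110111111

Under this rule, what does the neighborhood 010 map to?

1

At position 12 the neighborhood is 010; the next row has 1 there.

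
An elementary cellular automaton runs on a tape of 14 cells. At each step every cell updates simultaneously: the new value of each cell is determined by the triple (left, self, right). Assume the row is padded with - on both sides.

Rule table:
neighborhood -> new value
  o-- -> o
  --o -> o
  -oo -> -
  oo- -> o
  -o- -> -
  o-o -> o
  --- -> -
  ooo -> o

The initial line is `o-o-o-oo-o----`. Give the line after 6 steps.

step 1: -o-o-o-oo-o---
step 2: o-o-o-o-oo-o--
step 3: -o-o-o-o-oo-o-
step 4: o-o-o-o-o-oo-o
step 5: -o-o-o-o-o-oo-
step 6: o-o-o-o-o-o-oo

o-o-o-o-o-o-oo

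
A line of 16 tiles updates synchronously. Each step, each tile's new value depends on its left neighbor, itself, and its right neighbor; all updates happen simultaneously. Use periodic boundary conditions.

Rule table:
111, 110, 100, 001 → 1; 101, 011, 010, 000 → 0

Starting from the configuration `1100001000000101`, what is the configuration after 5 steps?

1000111001011000

1110010100001000
0111100010010101
0011110101100000
0101110000110000
1000111001011000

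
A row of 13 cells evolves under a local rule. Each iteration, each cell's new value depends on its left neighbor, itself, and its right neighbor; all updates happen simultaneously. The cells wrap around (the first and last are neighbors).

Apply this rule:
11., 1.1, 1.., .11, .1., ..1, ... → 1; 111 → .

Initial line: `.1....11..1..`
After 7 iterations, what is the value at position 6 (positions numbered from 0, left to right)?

1

iteration 1: 1111111111111
iteration 2: .............
iteration 3: 1111111111111  (repeats iteration 1; period 2)
iteration 7: 1111111111111
position 6 holds 1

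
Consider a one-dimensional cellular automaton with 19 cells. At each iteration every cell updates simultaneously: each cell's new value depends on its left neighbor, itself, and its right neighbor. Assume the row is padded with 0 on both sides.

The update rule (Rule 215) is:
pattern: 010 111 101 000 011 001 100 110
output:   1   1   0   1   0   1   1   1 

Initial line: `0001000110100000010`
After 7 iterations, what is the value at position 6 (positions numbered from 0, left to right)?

iteration 1: 1111111010111111111
iteration 2: 0111111010011111111
iteration 3: 1011111011101111111
iteration 4: 1001111001100111111
iteration 5: 1110111110111011111
iteration 6: 0110011110011001111
iteration 7: 1011101111101110111
position 6 holds 1

1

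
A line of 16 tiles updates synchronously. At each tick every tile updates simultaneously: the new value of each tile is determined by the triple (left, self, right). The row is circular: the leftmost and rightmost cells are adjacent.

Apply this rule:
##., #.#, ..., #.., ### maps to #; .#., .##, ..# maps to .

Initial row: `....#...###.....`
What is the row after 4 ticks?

######..##..####

###..##..#######
####..##..######
#####..##..#####
######..##..####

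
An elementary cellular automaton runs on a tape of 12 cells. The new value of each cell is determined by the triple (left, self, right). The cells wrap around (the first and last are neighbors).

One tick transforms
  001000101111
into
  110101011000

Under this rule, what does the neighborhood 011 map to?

At position 8 the neighborhood is 011; the next row has 1 there.

1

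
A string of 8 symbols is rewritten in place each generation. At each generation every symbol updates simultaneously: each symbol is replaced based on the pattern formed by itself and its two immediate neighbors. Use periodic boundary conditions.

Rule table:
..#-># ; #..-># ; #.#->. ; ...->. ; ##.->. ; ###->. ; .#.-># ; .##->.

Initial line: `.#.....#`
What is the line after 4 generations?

generation 1: .##...##
generation 2: ...#.#..
generation 3: ..##.##.
generation 4: .#.....#

.#.....#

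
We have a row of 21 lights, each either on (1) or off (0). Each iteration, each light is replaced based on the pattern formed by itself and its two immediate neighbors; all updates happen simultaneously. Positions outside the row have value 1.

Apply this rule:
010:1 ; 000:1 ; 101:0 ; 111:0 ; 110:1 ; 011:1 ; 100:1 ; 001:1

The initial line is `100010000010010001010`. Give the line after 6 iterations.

000000000000000001010

111111111111111111010
000000000000000001010
111111111111111111010  (repeats iteration 1; period 2)
iteration 6: 000000000000000001010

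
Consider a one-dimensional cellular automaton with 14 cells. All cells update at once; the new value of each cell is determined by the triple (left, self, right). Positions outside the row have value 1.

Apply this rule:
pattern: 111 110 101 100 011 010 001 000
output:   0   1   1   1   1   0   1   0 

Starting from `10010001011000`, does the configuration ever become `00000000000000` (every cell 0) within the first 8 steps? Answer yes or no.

yes

11101010111101
00110101100111
11111011111100
00001110000111
10011011001100
11111111111111
00000000000000
all cells are 0 at step 7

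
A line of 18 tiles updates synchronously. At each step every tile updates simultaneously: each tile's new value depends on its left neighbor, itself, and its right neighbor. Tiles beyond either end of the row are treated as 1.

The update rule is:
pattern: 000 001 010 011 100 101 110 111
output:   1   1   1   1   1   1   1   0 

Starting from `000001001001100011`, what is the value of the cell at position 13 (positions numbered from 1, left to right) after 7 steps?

1

111111111111111110
000000000000000011
111111111111111110  (repeats step 1; period 2)
step 7: 111111111111111110
position 13 holds 1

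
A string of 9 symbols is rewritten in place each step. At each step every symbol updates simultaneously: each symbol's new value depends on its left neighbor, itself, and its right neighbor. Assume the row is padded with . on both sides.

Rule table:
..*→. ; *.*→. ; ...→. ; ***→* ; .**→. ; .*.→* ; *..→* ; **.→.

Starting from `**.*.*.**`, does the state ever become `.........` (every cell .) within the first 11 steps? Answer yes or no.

...*.*...
...*.**..
...*...*.
...**..**
.....*...
.....**..
.......*.
.......**
.........
all cells are . at step 9

yes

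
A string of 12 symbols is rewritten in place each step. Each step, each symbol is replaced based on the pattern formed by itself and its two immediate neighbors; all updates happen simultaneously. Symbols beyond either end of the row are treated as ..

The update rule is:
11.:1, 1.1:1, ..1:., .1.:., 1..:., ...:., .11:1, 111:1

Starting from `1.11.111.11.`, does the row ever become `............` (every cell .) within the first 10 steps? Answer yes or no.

no

.1111111111.
.1111111111.  (fixed point — unchanged through step 10)
step 10 is .1111111111., still not uniform .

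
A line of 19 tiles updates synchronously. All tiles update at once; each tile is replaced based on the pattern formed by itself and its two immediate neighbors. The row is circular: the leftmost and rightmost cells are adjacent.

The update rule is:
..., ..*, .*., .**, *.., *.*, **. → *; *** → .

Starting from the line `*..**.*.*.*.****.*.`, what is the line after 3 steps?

*************..****
............****...
*************..****

*************..****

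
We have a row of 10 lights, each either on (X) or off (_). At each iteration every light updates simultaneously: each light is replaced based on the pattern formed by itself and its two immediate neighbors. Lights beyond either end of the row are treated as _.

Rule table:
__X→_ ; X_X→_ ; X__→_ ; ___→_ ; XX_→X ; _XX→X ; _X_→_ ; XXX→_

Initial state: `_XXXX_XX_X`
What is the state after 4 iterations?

_X__X_XX__
______XX__
______XX__  (fixed point — unchanged through iteration 4)

______XX__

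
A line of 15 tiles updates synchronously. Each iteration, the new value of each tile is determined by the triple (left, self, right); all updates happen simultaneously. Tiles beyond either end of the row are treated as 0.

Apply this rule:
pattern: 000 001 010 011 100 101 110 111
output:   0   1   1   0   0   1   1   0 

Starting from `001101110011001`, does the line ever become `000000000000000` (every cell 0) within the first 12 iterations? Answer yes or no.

010110010101011
111010111111101
001111000000111
010001000001001
110011000011011
010101000101101
111111001110111
000001010011001
000011110101011
000100011111101
001100100000111
010101100001001
iteration 12 is 010101100001001, still not uniform 0

no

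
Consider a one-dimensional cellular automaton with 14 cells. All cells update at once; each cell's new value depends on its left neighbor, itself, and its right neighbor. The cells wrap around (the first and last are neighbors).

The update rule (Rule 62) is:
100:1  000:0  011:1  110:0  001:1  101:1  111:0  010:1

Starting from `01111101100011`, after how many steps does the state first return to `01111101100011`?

step 1: 11000011010110
step 2: 10100110111101
step 3: 01111101100011

3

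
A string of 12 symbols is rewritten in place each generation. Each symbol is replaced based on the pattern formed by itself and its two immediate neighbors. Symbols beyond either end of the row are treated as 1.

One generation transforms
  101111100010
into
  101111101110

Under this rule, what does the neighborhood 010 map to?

1

At position 10 the neighborhood is 010; the next row has 1 there.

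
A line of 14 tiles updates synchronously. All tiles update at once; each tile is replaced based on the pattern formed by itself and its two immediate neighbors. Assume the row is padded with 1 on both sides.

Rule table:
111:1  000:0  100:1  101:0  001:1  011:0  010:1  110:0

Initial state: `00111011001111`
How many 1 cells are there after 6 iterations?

5

11010000110111
10011001000011
01100111100101
00011011011100
10100000001011
00110000011001
count of 1: 5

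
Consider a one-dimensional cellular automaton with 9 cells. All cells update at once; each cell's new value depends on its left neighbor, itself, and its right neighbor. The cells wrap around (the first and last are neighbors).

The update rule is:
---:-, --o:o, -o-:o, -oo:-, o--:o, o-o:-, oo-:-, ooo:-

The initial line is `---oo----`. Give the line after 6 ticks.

--o--o---
-oooooo--
o------o-
oo----oo-
--o--o---  (repeats tick 1; period 4)
tick 6: -oooooo--

-oooooo--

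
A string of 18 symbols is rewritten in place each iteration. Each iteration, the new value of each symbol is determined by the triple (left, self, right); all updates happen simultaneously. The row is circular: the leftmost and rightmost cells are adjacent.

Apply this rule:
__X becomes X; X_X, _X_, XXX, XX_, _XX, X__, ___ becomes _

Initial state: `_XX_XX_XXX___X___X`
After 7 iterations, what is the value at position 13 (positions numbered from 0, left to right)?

_

____________X___X_
___________X___X__
__________X___X___
_________X___X____
________X___X_____
_______X___X______
______X___X_______
position 13 holds _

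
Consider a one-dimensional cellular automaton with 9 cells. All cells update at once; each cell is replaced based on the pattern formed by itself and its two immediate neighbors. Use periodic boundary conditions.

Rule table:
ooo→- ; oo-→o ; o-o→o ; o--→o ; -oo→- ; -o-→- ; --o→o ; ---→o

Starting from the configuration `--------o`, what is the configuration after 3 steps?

ooooooo-o

oooooooo-
-------oo
ooooooo-o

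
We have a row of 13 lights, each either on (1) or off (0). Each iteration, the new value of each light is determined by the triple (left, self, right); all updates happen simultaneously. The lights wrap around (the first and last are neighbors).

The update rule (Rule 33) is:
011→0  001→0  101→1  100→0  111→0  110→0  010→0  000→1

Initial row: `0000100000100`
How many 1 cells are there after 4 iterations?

2

1110001110001
0000100000100  (repeats iteration 0; period 2)
iteration 4: 0000100000100
count of 1: 2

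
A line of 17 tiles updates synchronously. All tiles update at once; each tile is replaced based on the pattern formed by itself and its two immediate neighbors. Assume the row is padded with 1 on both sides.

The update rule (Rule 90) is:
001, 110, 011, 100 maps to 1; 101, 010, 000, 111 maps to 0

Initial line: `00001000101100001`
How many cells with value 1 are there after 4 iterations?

10

10010101001110011
11100000111011110
00110001101010010
11111011100001100
count of 1: 10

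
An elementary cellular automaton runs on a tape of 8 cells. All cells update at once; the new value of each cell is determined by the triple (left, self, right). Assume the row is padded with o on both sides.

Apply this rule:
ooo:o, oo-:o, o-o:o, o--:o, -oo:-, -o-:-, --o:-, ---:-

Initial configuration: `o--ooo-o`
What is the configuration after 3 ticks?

tick 1: oo--ooo-
tick 2: ooo--ooo
tick 3: oooo--oo

oooo--oo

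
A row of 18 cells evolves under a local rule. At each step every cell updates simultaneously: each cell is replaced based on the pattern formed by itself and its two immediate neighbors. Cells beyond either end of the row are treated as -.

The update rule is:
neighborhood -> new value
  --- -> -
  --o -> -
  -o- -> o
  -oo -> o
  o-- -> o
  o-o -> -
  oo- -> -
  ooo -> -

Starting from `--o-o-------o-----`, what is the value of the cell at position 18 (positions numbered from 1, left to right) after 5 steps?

--o-oo------oo----
--o-o-o-----o-o---
--o-o-oo----o-oo--
--o-o-o-o---o-o-o-
--o-o-o-oo--o-o-oo
position 18 holds o

o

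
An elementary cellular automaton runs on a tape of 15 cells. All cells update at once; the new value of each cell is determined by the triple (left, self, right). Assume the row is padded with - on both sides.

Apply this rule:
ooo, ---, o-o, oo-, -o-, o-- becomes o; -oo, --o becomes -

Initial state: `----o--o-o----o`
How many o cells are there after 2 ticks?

tick 1: ooo-oo-oooooo-o
tick 2: -ooo-oo-ooooooo
count of o: 12

12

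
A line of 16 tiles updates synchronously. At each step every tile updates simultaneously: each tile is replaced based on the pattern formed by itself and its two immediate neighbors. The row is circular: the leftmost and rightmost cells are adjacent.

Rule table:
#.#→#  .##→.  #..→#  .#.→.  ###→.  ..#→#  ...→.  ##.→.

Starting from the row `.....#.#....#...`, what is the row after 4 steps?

step 1: ....#.#.#..#.#..
step 2: ...#.#.#.##.#.#.
step 3: ..#.#.#.#..#.#.#
step 4: ##.#.#.#.##.#.#.

##.#.#.#.##.#.#.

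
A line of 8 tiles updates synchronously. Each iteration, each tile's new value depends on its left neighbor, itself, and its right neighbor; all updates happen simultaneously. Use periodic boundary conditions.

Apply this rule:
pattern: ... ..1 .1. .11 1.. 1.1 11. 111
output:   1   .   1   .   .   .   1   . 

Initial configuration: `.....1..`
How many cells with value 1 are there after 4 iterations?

3

1111.1.1
...1.1..
11.1.1.1
.1.1.1..
count of 1: 3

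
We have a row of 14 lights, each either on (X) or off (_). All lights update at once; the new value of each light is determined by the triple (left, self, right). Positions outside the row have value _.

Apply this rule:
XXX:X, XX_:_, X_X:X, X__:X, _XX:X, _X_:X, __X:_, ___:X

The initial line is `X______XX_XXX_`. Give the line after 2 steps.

XXXXXX_X_XXX_X
XXXXX_XXXXX_XX

XXXXX_XXXXX_XX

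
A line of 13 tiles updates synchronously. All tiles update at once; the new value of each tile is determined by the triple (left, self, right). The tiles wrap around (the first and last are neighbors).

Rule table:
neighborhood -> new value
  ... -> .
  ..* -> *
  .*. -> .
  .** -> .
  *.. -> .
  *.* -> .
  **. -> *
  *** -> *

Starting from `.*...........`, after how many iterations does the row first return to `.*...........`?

13

*............
............*
...........*.
..........*..
.........*...
........*....
.......*.....
......*......
.....*.......
....*........
...*.........
..*..........
.*...........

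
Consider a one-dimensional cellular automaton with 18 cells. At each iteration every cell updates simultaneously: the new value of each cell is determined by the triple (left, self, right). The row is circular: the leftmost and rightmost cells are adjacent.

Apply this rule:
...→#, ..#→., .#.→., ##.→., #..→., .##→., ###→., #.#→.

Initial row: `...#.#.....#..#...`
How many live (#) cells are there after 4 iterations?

##.....###......##
...###.....####...
##.....###......##  (repeats iteration 1; period 2)
iteration 4: ...###.....####...
count of #: 7

7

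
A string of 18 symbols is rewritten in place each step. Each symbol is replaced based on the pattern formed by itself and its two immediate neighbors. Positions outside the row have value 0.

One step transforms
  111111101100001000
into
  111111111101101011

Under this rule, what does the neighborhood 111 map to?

At position 1 the neighborhood is 111; the next row has 1 there.

1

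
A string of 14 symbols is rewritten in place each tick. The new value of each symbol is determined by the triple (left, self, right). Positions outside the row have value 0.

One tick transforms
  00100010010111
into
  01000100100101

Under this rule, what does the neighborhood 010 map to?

0

At position 2 the neighborhood is 010; the next row has 0 there.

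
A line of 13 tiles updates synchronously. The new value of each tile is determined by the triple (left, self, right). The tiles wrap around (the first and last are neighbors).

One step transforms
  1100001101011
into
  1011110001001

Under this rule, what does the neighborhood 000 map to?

At position 3 the neighborhood is 000; the next row has 1 there.

1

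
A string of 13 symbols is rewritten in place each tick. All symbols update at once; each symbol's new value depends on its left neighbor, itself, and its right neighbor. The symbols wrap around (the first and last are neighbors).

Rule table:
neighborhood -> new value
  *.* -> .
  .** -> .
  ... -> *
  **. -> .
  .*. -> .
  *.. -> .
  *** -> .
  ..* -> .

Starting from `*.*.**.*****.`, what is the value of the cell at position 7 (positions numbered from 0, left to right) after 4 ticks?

*

.............
*************
.............  (repeats tick 1; period 2)
tick 4: *************
position 7 holds *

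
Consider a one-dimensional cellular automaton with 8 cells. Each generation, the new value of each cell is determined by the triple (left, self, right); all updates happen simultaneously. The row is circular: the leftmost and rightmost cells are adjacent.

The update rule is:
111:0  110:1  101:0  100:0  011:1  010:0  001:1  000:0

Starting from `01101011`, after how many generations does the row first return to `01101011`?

generation 1: 01100011
generation 2: 01100111
generation 3: 01101101
generation 4: 01101100
generation 5: 11101100
generation 6: 10101101
generation 7: 10001101
generation 8: 10011101
generation 9: 10110101
generation 10: 10110001
generation 11: 10110011
generation 12: 10110110
generation 13: 00110110
generation 14: 01110110
generation 15: 11010110
generation 16: 11000110
generation 17: 11001110
generation 18: 11011010
generation 19: 11011000
generation 20: 11011001
generation 21: 01011011
generation 22: 00011011
generation 23: 00111011
generation 24: 01101011

24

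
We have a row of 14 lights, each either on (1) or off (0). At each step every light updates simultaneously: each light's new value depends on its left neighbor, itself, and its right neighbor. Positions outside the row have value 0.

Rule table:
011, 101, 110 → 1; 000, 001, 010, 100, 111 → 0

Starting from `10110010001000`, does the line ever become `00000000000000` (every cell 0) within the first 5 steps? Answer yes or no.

yes

01110000000000
01010000000000
00100000000000
00000000000000
all cells are 0 at step 4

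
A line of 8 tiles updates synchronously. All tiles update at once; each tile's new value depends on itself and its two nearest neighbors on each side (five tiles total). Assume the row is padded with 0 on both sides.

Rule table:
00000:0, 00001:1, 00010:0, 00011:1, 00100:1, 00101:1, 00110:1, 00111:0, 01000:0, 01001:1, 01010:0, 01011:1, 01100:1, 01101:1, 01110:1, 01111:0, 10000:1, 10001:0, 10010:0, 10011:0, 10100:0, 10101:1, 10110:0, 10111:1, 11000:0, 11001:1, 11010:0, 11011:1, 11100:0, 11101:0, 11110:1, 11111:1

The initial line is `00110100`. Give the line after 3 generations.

10101101

11110001
00100001
10101101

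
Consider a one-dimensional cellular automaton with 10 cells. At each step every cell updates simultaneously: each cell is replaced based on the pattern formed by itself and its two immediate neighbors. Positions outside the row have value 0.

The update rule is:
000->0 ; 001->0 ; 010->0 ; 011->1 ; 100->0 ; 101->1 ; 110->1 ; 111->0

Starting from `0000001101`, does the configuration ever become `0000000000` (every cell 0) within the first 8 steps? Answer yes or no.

yes

step 1: 0000001110
step 2: 0000001010
step 3: 0000000100
step 4: 0000000000
all cells are 0 at step 4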